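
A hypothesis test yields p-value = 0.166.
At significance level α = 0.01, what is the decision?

Compare p-value to α:
0.166 ≥ 0.01
Decision: fail to reject H₀

Answer: fail to reject H₀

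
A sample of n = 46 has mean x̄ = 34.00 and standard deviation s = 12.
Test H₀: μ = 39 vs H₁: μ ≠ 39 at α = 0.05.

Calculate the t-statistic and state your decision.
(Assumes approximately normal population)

Answer: t = -2.8260, reject H₀

Derivation:
df = n - 1 = 45
SE = s/√n = 12/√46 = 1.7693
t = (x̄ - μ₀)/SE = (34.00 - 39)/1.7693 = -2.8260
Critical value: t_{0.025,45} = ±2.014
p-value ≈ 0.0070
Decision: reject H₀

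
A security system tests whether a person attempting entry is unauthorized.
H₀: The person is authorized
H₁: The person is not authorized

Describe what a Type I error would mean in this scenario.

Type I error: rejecting H₀ when it is actually true (false positive).
Type II error: failing to reject H₀ when H₁ is actually true (false negative).

Answer: Denying entry to an authorized person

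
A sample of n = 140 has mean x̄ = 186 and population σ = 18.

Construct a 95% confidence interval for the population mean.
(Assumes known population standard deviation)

Confidence level: 95%, α = 0.05
z_0.025 = 1.960
SE = σ/√n = 18/√140 = 1.5213
Margin of error = 1.960 × 1.5213 = 2.9817
CI: x̄ ± margin = 186 ± 2.9817
CI: (183.0183, 188.9817)

Answer: (183.0183, 188.9817)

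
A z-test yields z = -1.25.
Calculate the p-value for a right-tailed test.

Answer: p-value ≈ 0.8944

Derivation:
For z = -1.25:
p = P(Z > -1.25) = 1 - Φ(-1.25) = 0.8944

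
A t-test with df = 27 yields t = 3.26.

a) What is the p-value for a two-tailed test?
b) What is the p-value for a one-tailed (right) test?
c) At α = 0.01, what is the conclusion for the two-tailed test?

Using t-distribution with df = 27:
a) Two-tailed: p = 2×P(T > 3.26) = 0.0030
b) One-tailed: p = P(T > 3.26) = 0.0015
c) 0.0030 < 0.01, reject H₀

Answer: a) 0.0030, b) 0.0015, c) reject H₀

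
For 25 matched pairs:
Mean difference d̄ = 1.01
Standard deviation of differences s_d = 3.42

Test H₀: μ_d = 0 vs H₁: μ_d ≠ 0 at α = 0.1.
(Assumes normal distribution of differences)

Answer: t = 1.4766, fail to reject H₀

Derivation:
df = n - 1 = 24
SE = s_d/√n = 3.42/√25 = 0.6840
t = d̄/SE = 1.01/0.6840 = 1.4766
Critical value: t_{0.05,24} = ±1.711
p-value ≈ 0.1528
Decision: fail to reject H₀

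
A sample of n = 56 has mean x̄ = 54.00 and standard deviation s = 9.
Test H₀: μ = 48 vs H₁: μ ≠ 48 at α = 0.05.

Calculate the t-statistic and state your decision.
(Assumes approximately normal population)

Answer: t = 4.9888, reject H₀

Derivation:
df = n - 1 = 55
SE = s/√n = 9/√56 = 1.2027
t = (x̄ - μ₀)/SE = (54.00 - 48)/1.2027 = 4.9888
Critical value: t_{0.025,55} = ±2.004
p-value < 0.0001
Decision: reject H₀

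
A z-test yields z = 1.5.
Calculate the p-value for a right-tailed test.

Answer: p-value ≈ 0.0668

Derivation:
For z = 1.5:
p = P(Z > 1.5) = 1 - Φ(1.5) = 0.0668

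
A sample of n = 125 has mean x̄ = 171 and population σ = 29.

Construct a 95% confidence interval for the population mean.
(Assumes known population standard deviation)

Answer: (165.9162, 176.0838)

Derivation:
Confidence level: 95%, α = 0.05
z_0.025 = 1.960
SE = σ/√n = 29/√125 = 2.5938
Margin of error = 1.960 × 2.5938 = 5.0838
CI: x̄ ± margin = 171 ± 5.0838
CI: (165.9162, 176.0838)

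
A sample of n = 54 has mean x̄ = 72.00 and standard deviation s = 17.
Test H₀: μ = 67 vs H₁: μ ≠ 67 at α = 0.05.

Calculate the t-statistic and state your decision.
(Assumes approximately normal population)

Answer: t = 2.1613, reject H₀

Derivation:
df = n - 1 = 53
SE = s/√n = 17/√54 = 2.3134
t = (x̄ - μ₀)/SE = (72.00 - 67)/2.3134 = 2.1613
Critical value: t_{0.025,53} = ±2.006
p-value ≈ 0.0352
Decision: reject H₀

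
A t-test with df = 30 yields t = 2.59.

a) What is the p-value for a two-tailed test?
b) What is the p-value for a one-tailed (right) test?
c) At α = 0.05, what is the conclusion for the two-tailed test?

Answer: a) 0.0147, b) 0.0073, c) reject H₀

Derivation:
Using t-distribution with df = 30:
a) Two-tailed: p = 2×P(T > 2.59) = 0.0147
b) One-tailed: p = P(T > 2.59) = 0.0073
c) 0.0147 < 0.05, reject H₀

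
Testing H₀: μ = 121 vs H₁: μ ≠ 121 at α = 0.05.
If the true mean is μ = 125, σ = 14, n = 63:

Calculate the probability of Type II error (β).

SE = σ/√n = 14/√63 = 1.7638
Critical values: μ₀ ± z_0.025×SE = 121 ± 1.960×1.7638
Acceptance region: (117.5430, 124.4570)
Under H₁ (μ = 125): z_high = (124.4570 - 125)/1.7638 = -0.3079, z_low = (117.5430 - 125)/1.7638 = -4.2278
β = P(not reject | H₁) = Φ(-0.3079) - Φ(-4.2278) ≈ 0.3791

Answer: β ≈ 0.3791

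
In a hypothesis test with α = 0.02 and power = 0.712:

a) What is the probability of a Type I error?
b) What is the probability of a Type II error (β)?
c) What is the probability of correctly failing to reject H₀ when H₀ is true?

Answer: a) 0.02, b) 0.288, c) 0.98

Derivation:
a) Type I error probability = α = 0.02
b) Power = P(reject H₀ | H₁ true) = 1 - β = 0.712, so Type II error probability = β = 1 - Power = 0.288
c) P(fail to reject H₀ | H₀ true) = 1 - α = 0.98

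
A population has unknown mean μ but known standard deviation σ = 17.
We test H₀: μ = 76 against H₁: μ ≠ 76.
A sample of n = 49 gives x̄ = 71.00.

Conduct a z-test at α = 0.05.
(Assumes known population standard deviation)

Answer: z = -2.0588, reject H₀

Derivation:
Standard error: SE = σ/√n = 17/√49 = 2.4286
z-statistic: z = (x̄ - μ₀)/SE = (71.00 - 76)/2.4286 = -2.0588
Critical value: ±1.960
p-value = 0.0395
Decision: reject H₀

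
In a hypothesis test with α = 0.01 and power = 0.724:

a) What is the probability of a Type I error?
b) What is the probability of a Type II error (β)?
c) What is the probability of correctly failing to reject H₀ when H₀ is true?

Answer: a) 0.01, b) 0.276, c) 0.99

Derivation:
a) Type I error probability = α = 0.01
b) Power = P(reject H₀ | H₁ true) = 1 - β = 0.724, so Type II error probability = β = 1 - Power = 0.276
c) P(fail to reject H₀ | H₀ true) = 1 - α = 0.99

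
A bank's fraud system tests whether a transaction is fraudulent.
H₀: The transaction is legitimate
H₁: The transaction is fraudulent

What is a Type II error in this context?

Answer: Allowing a fraudulent transaction to go through

Derivation:
A Type I error (probability α) occurs when we reject a true H₀.
A Type II error (probability β) occurs when we fail to reject a false H₀.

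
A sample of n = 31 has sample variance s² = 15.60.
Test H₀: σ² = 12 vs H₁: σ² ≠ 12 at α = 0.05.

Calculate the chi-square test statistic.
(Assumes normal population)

Answer: χ² = 39.0000, fail to reject H₀

Derivation:
df = n - 1 = 30
χ² = (n-1)s²/σ₀² = 30×15.60/12 = 39.0000
Critical values: χ²_{0.975,30} = 16.791, χ²_{0.025,30} = 46.979
Rejection region: χ² < 16.791 or χ² > 46.979
Decision: fail to reject H₀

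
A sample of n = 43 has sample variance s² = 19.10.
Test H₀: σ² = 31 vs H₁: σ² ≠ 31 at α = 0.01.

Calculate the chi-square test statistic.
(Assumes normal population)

df = n - 1 = 42
χ² = (n-1)s²/σ₀² = 42×19.10/31 = 25.8774
Critical values: χ²_{0.995,42} = 22.138, χ²_{0.005,42} = 69.336
Rejection region: χ² < 22.138 or χ² > 69.336
Decision: fail to reject H₀

Answer: χ² = 25.8774, fail to reject H₀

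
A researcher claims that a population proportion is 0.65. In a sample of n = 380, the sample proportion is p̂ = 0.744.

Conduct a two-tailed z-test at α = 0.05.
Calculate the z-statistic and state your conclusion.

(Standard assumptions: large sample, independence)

H₀: p = 0.65, H₁: p ≠ 0.65
Standard error: SE = √(p₀(1-p₀)/n) = √(0.65×0.35/380) = 0.024468
z-statistic: z = (p̂ - p₀)/SE = (0.744 - 0.65)/0.024468 = 3.8418
Critical value: z_0.025 = ±1.960
p-value = 0.0001
Decision: reject H₀ at α = 0.05

Answer: z = 3.8418, reject H₀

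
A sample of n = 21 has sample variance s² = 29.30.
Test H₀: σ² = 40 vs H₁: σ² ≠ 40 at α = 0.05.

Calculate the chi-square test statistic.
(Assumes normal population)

df = n - 1 = 20
χ² = (n-1)s²/σ₀² = 20×29.30/40 = 14.6500
Critical values: χ²_{0.975,20} = 9.591, χ²_{0.025,20} = 34.170
Rejection region: χ² < 9.591 or χ² > 34.170
Decision: fail to reject H₀

Answer: χ² = 14.6500, fail to reject H₀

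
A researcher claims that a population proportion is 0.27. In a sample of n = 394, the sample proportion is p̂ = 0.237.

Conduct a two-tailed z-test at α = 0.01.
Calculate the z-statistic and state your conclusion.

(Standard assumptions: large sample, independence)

Answer: z = -1.4755, fail to reject H₀

Derivation:
H₀: p = 0.27, H₁: p ≠ 0.27
Standard error: SE = √(p₀(1-p₀)/n) = √(0.27×0.73/394) = 0.022366
z-statistic: z = (p̂ - p₀)/SE = (0.237 - 0.27)/0.022366 = -1.4755
Critical value: z_0.005 = ±2.576
p-value = 0.1401
Decision: fail to reject H₀ at α = 0.01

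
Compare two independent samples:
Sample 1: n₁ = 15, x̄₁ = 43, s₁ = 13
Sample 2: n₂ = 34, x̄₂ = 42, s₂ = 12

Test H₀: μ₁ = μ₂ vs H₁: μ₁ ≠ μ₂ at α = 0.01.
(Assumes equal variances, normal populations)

Answer: t = 0.2622, fail to reject H₀

Derivation:
Pooled variance: s²_p = [14×13² + 33×12²]/(47) = 151.4468
s_p = 12.3064
SE = s_p×√(1/n₁ + 1/n₂) = 12.3064×√(1/15 + 1/34) = 3.8146
t = (x̄₁ - x̄₂)/SE = (43 - 42)/3.8146 = 0.2622
df = 47, t-critical = ±2.685
Decision: fail to reject H₀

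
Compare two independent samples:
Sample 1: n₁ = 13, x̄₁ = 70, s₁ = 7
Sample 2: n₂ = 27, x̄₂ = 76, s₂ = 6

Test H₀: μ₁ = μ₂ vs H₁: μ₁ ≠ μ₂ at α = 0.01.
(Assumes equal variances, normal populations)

Answer: t = -2.8065, reject H₀

Derivation:
Pooled variance: s²_p = [12×7² + 26×6²]/(38) = 40.1053
s_p = 6.3329
SE = s_p×√(1/n₁ + 1/n₂) = 6.3329×√(1/13 + 1/27) = 2.1379
t = (x̄₁ - x̄₂)/SE = (70 - 76)/2.1379 = -2.8065
df = 38, t-critical = ±2.712
Decision: reject H₀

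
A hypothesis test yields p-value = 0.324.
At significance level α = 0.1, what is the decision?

Answer: fail to reject H₀

Derivation:
Compare p-value to α:
0.324 ≥ 0.1
Decision: fail to reject H₀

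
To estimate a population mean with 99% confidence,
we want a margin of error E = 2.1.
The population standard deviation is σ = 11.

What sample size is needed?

z_0.005 = 2.576
n = (z×σ/E)² = (2.576×11/2.1)²
n = 182.0700
Round up: n = 183

Answer: n = 183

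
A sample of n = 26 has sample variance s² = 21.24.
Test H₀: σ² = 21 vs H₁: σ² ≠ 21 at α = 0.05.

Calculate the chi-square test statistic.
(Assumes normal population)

Answer: χ² = 25.2857, fail to reject H₀

Derivation:
df = n - 1 = 25
χ² = (n-1)s²/σ₀² = 25×21.24/21 = 25.2857
Critical values: χ²_{0.975,25} = 13.120, χ²_{0.025,25} = 40.646
Rejection region: χ² < 13.120 or χ² > 40.646
Decision: fail to reject H₀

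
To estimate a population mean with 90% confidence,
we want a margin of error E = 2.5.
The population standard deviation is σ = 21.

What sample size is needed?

z_0.05 = 1.645
n = (z×σ/E)² = (1.645×21/2.5)²
n = 190.9371
Round up: n = 191

Answer: n = 191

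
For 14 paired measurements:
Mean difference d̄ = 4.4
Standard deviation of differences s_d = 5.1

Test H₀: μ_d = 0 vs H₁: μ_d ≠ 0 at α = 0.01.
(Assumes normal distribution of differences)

Answer: t = 3.2282, reject H₀

Derivation:
df = n - 1 = 13
SE = s_d/√n = 5.1/√14 = 1.3630
t = d̄/SE = 4.4/1.3630 = 3.2282
Critical value: t_{0.005,13} = ±3.012
p-value ≈ 0.0066
Decision: reject H₀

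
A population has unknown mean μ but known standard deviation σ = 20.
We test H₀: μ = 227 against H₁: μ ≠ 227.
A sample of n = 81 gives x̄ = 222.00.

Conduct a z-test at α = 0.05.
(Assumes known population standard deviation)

Answer: z = -2.2500, reject H₀

Derivation:
Standard error: SE = σ/√n = 20/√81 = 2.2222
z-statistic: z = (x̄ - μ₀)/SE = (222.00 - 227)/2.2222 = -2.2500
Critical value: ±1.960
p-value = 0.0244
Decision: reject H₀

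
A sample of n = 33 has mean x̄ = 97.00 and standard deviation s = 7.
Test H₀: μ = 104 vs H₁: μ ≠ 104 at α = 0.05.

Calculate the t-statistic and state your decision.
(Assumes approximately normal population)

Answer: t = -5.7448, reject H₀

Derivation:
df = n - 1 = 32
SE = s/√n = 7/√33 = 1.2185
t = (x̄ - μ₀)/SE = (97.00 - 104)/1.2185 = -5.7448
Critical value: t_{0.025,32} = ±2.037
p-value < 0.0001
Decision: reject H₀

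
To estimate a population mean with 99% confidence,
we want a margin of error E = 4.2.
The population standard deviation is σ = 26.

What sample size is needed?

z_0.005 = 2.576
n = (z×σ/E)² = (2.576×26/4.2)²
n = 254.2962
Round up: n = 255

Answer: n = 255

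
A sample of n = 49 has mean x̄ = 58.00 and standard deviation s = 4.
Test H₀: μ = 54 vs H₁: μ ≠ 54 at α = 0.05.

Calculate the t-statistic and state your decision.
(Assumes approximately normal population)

df = n - 1 = 48
SE = s/√n = 4/√49 = 0.5714
t = (x̄ - μ₀)/SE = (58.00 - 54)/0.5714 = 7.0004
Critical value: t_{0.025,48} = ±2.011
p-value < 0.0001
Decision: reject H₀

Answer: t = 7.0004, reject H₀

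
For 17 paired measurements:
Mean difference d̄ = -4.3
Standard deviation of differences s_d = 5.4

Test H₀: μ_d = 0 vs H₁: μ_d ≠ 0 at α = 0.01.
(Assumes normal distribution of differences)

Answer: t = -3.2832, reject H₀

Derivation:
df = n - 1 = 16
SE = s_d/√n = 5.4/√17 = 1.3097
t = d̄/SE = -4.3/1.3097 = -3.2832
Critical value: t_{0.005,16} = ±2.921
p-value ≈ 0.0047
Decision: reject H₀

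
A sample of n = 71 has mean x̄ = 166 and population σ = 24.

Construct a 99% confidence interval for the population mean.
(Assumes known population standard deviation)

Confidence level: 99%, α = 0.01
z_0.005 = 2.576
SE = σ/√n = 24/√71 = 2.8483
Margin of error = 2.576 × 2.8483 = 7.3372
CI: x̄ ± margin = 166 ± 7.3372
CI: (158.6628, 173.3372)

Answer: (158.6628, 173.3372)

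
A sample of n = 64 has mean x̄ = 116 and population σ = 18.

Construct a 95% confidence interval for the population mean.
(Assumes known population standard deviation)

Confidence level: 95%, α = 0.05
z_0.025 = 1.960
SE = σ/√n = 18/√64 = 2.2500
Margin of error = 1.960 × 2.2500 = 4.4100
CI: x̄ ± margin = 116 ± 4.4100
CI: (111.5900, 120.4100)

Answer: (111.5900, 120.4100)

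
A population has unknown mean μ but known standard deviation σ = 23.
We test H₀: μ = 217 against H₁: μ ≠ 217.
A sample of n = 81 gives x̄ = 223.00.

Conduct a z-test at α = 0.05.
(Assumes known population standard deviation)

Standard error: SE = σ/√n = 23/√81 = 2.5556
z-statistic: z = (x̄ - μ₀)/SE = (223.00 - 217)/2.5556 = 2.3478
Critical value: ±1.960
p-value = 0.0189
Decision: reject H₀

Answer: z = 2.3478, reject H₀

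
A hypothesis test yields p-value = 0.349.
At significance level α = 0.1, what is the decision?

Answer: fail to reject H₀

Derivation:
Compare p-value to α:
0.349 ≥ 0.1
Decision: fail to reject H₀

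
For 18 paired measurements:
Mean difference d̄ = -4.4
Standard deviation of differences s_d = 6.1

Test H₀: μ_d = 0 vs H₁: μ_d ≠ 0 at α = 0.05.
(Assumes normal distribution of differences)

df = n - 1 = 17
SE = s_d/√n = 6.1/√18 = 1.4378
t = d̄/SE = -4.4/1.4378 = -3.0602
Critical value: t_{0.025,17} = ±2.110
p-value ≈ 0.0071
Decision: reject H₀

Answer: t = -3.0602, reject H₀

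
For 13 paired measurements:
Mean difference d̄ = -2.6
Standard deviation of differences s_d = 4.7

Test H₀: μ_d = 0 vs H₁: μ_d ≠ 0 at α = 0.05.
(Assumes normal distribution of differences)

df = n - 1 = 12
SE = s_d/√n = 4.7/√13 = 1.3035
t = d̄/SE = -2.6/1.3035 = -1.9946
Critical value: t_{0.025,12} = ±2.179
p-value ≈ 0.0693
Decision: fail to reject H₀

Answer: t = -1.9946, fail to reject H₀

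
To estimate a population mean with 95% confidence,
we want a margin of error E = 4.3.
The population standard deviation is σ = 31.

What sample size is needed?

z_0.025 = 1.960
n = (z×σ/E)² = (1.960×31/4.3)²
n = 199.6635
Round up: n = 200

Answer: n = 200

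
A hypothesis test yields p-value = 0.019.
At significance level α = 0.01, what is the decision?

Answer: fail to reject H₀

Derivation:
Compare p-value to α:
0.019 ≥ 0.01
Decision: fail to reject H₀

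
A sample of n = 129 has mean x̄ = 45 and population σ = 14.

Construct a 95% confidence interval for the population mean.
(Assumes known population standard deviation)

Answer: (42.5841, 47.4159)

Derivation:
Confidence level: 95%, α = 0.05
z_0.025 = 1.960
SE = σ/√n = 14/√129 = 1.2326
Margin of error = 1.960 × 1.2326 = 2.4159
CI: x̄ ± margin = 45 ± 2.4159
CI: (42.5841, 47.4159)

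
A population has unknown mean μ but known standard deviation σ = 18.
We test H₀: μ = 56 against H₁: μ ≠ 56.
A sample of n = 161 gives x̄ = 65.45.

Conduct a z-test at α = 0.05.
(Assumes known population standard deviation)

Answer: z = 6.6615, reject H₀

Derivation:
Standard error: SE = σ/√n = 18/√161 = 1.4186
z-statistic: z = (x̄ - μ₀)/SE = (65.45 - 56)/1.4186 = 6.6615
Critical value: ±1.960
p-value < 0.0001
Decision: reject H₀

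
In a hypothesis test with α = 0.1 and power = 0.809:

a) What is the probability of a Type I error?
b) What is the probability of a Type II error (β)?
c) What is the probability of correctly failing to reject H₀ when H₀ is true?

a) Type I error probability = α = 0.1
b) Power = P(reject H₀ | H₁ true) = 1 - β = 0.809, so Type II error probability = β = 1 - Power = 0.191
c) P(fail to reject H₀ | H₀ true) = 1 - α = 0.9

Answer: a) 0.1, b) 0.191, c) 0.9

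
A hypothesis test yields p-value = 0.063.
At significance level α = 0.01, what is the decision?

Compare p-value to α:
0.063 ≥ 0.01
Decision: fail to reject H₀

Answer: fail to reject H₀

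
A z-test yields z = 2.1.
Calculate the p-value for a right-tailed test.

Answer: p-value ≈ 0.0179

Derivation:
For z = 2.1:
p = P(Z > 2.1) = 1 - Φ(2.1) = 0.0179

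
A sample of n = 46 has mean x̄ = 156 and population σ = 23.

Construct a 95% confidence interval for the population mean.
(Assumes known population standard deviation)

Answer: (149.3532, 162.6468)

Derivation:
Confidence level: 95%, α = 0.05
z_0.025 = 1.960
SE = σ/√n = 23/√46 = 3.3912
Margin of error = 1.960 × 3.3912 = 6.6468
CI: x̄ ± margin = 156 ± 6.6468
CI: (149.3532, 162.6468)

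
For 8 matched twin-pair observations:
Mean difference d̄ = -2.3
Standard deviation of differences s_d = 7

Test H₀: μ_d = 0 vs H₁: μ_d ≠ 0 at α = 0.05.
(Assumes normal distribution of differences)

Answer: t = -0.9293, fail to reject H₀

Derivation:
df = n - 1 = 7
SE = s_d/√n = 7/√8 = 2.4749
t = d̄/SE = -2.3/2.4749 = -0.9293
Critical value: t_{0.025,7} = ±2.365
p-value ≈ 0.3837
Decision: fail to reject H₀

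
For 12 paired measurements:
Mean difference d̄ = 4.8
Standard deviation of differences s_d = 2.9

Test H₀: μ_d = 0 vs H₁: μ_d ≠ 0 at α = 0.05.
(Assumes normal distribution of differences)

Answer: t = 5.7334, reject H₀

Derivation:
df = n - 1 = 11
SE = s_d/√n = 2.9/√12 = 0.8372
t = d̄/SE = 4.8/0.8372 = 5.7334
Critical value: t_{0.025,11} = ±2.201
p-value ≈ 0.0001
Decision: reject H₀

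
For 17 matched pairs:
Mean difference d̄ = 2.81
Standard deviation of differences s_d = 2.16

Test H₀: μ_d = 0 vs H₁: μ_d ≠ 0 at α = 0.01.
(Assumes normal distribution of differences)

df = n - 1 = 16
SE = s_d/√n = 2.16/√17 = 0.5239
t = d̄/SE = 2.81/0.5239 = 5.3636
Critical value: t_{0.005,16} = ±2.921
p-value ≈ 0.0001
Decision: reject H₀

Answer: t = 5.3636, reject H₀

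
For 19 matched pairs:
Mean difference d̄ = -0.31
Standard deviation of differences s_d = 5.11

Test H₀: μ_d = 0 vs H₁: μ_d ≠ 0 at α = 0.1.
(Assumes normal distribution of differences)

Answer: t = -0.2644, fail to reject H₀

Derivation:
df = n - 1 = 18
SE = s_d/√n = 5.11/√19 = 1.1723
t = d̄/SE = -0.31/1.1723 = -0.2644
Critical value: t_{0.05,18} = ±1.734
p-value ≈ 0.7945
Decision: fail to reject H₀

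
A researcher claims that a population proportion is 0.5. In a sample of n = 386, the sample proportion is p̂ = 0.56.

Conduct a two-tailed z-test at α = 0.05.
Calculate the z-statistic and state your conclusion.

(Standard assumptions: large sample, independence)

Answer: z = 2.3577, reject H₀

Derivation:
H₀: p = 0.5, H₁: p ≠ 0.5
Standard error: SE = √(p₀(1-p₀)/n) = √(0.5×0.5/386) = 0.025449
z-statistic: z = (p̂ - p₀)/SE = (0.56 - 0.5)/0.025449 = 2.3577
Critical value: z_0.025 = ±1.960
p-value = 0.0184
Decision: reject H₀ at α = 0.05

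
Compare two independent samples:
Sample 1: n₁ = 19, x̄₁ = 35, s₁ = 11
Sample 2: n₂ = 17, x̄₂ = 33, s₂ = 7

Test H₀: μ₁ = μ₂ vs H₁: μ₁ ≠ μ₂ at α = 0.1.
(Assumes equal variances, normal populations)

Answer: t = 0.6418, fail to reject H₀

Derivation:
Pooled variance: s²_p = [18×11² + 16×7²]/(34) = 87.1176
s_p = 9.3337
SE = s_p×√(1/n₁ + 1/n₂) = 9.3337×√(1/19 + 1/17) = 3.1160
t = (x̄₁ - x̄₂)/SE = (35 - 33)/3.1160 = 0.6418
df = 34, t-critical = ±1.691
Decision: fail to reject H₀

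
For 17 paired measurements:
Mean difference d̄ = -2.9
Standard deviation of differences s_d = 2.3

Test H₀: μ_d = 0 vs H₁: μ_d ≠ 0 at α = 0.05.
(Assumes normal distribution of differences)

Answer: t = -5.1990, reject H₀

Derivation:
df = n - 1 = 16
SE = s_d/√n = 2.3/√17 = 0.5578
t = d̄/SE = -2.9/0.5578 = -5.1990
Critical value: t_{0.025,16} = ±2.120
p-value ≈ 0.0001
Decision: reject H₀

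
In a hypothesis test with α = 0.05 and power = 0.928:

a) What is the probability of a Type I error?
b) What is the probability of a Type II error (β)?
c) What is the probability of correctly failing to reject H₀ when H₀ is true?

Answer: a) 0.05, b) 0.072, c) 0.95

Derivation:
a) Type I error probability = α = 0.05
b) Power = P(reject H₀ | H₁ true) = 1 - β = 0.928, so Type II error probability = β = 1 - Power = 0.072
c) P(fail to reject H₀ | H₀ true) = 1 - α = 0.95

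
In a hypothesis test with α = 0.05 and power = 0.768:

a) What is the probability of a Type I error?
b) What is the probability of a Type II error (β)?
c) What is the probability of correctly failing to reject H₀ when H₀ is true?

Answer: a) 0.05, b) 0.232, c) 0.95

Derivation:
a) Type I error probability = α = 0.05
b) Power = P(reject H₀ | H₁ true) = 1 - β = 0.768, so Type II error probability = β = 1 - Power = 0.232
c) P(fail to reject H₀ | H₀ true) = 1 - α = 0.95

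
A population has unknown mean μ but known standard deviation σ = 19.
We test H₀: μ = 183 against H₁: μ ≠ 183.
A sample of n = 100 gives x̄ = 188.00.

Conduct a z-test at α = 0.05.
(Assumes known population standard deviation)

Answer: z = 2.6316, reject H₀

Derivation:
Standard error: SE = σ/√n = 19/√100 = 1.9000
z-statistic: z = (x̄ - μ₀)/SE = (188.00 - 183)/1.9000 = 2.6316
Critical value: ±1.960
p-value = 0.0085
Decision: reject H₀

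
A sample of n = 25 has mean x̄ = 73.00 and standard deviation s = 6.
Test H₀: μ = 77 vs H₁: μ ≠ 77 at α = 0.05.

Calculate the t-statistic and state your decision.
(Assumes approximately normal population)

Answer: t = -3.3333, reject H₀

Derivation:
df = n - 1 = 24
SE = s/√n = 6/√25 = 1.2000
t = (x̄ - μ₀)/SE = (73.00 - 77)/1.2000 = -3.3333
Critical value: t_{0.025,24} = ±2.064
p-value ≈ 0.0028
Decision: reject H₀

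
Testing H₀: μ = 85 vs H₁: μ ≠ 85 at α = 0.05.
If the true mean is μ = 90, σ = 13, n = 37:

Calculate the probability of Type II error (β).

SE = σ/√n = 13/√37 = 2.1372
Critical values: μ₀ ± z_0.025×SE = 85 ± 1.960×2.1372
Acceptance region: (80.8111, 89.1889)
Under H₁ (μ = 90): z_high = (89.1889 - 90)/2.1372 = -0.3795, z_low = (80.8111 - 90)/2.1372 = -4.2995
β = P(not reject | H₁) = Φ(-0.3795) - Φ(-4.2995) ≈ 0.3521

Answer: β ≈ 0.3521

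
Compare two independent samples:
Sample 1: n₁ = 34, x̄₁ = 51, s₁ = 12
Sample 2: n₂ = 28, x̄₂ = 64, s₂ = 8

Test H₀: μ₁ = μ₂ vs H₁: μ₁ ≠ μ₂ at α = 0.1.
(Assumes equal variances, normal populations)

Pooled variance: s²_p = [33×12² + 27×8²]/(60) = 108.0000
s_p = 10.3923
SE = s_p×√(1/n₁ + 1/n₂) = 10.3923×√(1/34 + 1/28) = 2.6521
t = (x̄₁ - x̄₂)/SE = (51 - 64)/2.6521 = -4.9018
df = 60, t-critical = ±1.671
Decision: reject H₀

Answer: t = -4.9018, reject H₀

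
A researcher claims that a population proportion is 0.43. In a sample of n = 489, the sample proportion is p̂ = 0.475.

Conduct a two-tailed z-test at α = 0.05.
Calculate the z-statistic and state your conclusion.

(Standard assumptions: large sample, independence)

Answer: z = 2.0100, reject H₀

Derivation:
H₀: p = 0.43, H₁: p ≠ 0.43
Standard error: SE = √(p₀(1-p₀)/n) = √(0.43×0.57/489) = 0.022388
z-statistic: z = (p̂ - p₀)/SE = (0.475 - 0.43)/0.022388 = 2.0100
Critical value: z_0.025 = ±1.960
p-value = 0.0444
Decision: reject H₀ at α = 0.05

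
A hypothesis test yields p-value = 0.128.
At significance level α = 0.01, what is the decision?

Compare p-value to α:
0.128 ≥ 0.01
Decision: fail to reject H₀

Answer: fail to reject H₀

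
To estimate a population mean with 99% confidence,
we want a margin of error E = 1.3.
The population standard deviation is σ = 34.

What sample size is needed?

Answer: n = 4540

Derivation:
z_0.005 = 2.576
n = (z×σ/E)² = (2.576×34/1.3)²
n = 4539.0278
Round up: n = 4540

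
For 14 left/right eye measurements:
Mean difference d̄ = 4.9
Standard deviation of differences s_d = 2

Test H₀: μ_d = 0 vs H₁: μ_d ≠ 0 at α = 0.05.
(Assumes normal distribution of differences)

df = n - 1 = 13
SE = s_d/√n = 2/√14 = 0.5345
t = d̄/SE = 4.9/0.5345 = 9.1674
Critical value: t_{0.025,13} = ±2.160
p-value < 0.0001
Decision: reject H₀

Answer: t = 9.1674, reject H₀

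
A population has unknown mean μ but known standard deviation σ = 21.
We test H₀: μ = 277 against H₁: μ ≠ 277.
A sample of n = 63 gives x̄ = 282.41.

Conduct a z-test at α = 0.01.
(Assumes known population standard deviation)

Answer: z = 2.0448, fail to reject H₀

Derivation:
Standard error: SE = σ/√n = 21/√63 = 2.6458
z-statistic: z = (x̄ - μ₀)/SE = (282.41 - 277)/2.6458 = 2.0448
Critical value: ±2.576
p-value = 0.0409
Decision: fail to reject H₀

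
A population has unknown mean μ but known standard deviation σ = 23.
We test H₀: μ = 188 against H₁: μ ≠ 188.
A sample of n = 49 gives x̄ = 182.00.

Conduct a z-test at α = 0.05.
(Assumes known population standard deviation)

Standard error: SE = σ/√n = 23/√49 = 3.2857
z-statistic: z = (x̄ - μ₀)/SE = (182.00 - 188)/3.2857 = -1.8261
Critical value: ±1.960
p-value = 0.0678
Decision: fail to reject H₀

Answer: z = -1.8261, fail to reject H₀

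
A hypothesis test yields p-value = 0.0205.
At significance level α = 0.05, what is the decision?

Answer: reject H₀

Derivation:
Compare p-value to α:
0.0205 < 0.05
Decision: reject H₀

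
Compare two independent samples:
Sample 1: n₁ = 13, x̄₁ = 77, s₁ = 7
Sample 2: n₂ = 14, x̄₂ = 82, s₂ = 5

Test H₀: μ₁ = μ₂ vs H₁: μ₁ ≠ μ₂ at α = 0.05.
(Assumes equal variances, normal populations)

Answer: t = -2.1481, reject H₀

Derivation:
Pooled variance: s²_p = [12×7² + 13×5²]/(25) = 36.5200
s_p = 6.0432
SE = s_p×√(1/n₁ + 1/n₂) = 6.0432×√(1/13 + 1/14) = 2.3276
t = (x̄₁ - x̄₂)/SE = (77 - 82)/2.3276 = -2.1481
df = 25, t-critical = ±2.060
Decision: reject H₀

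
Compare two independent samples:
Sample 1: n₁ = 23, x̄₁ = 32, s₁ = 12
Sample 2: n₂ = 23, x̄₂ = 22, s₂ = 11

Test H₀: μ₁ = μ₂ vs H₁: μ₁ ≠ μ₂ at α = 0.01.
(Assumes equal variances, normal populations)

Answer: t = 2.9460, reject H₀

Derivation:
Pooled variance: s²_p = [22×12² + 22×11²]/(44) = 132.5000
s_p = 11.5109
SE = s_p×√(1/n₁ + 1/n₂) = 11.5109×√(1/23 + 1/23) = 3.3944
t = (x̄₁ - x̄₂)/SE = (32 - 22)/3.3944 = 2.9460
df = 44, t-critical = ±2.692
Decision: reject H₀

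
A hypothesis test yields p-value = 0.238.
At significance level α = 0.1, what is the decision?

Compare p-value to α:
0.238 ≥ 0.1
Decision: fail to reject H₀

Answer: fail to reject H₀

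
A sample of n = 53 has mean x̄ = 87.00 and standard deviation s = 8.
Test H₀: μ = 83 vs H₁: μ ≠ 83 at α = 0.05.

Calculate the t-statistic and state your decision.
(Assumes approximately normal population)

df = n - 1 = 52
SE = s/√n = 8/√53 = 1.0989
t = (x̄ - μ₀)/SE = (87.00 - 83)/1.0989 = 3.6400
Critical value: t_{0.025,52} = ±2.007
p-value ≈ 0.0006
Decision: reject H₀

Answer: t = 3.6400, reject H₀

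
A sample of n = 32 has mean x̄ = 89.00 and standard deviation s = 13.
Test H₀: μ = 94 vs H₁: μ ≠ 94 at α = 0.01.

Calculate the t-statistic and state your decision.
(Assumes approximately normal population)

df = n - 1 = 31
SE = s/√n = 13/√32 = 2.2981
t = (x̄ - μ₀)/SE = (89.00 - 94)/2.2981 = -2.1757
Critical value: t_{0.005,31} = ±2.744
p-value ≈ 0.0373
Decision: fail to reject H₀

Answer: t = -2.1757, fail to reject H₀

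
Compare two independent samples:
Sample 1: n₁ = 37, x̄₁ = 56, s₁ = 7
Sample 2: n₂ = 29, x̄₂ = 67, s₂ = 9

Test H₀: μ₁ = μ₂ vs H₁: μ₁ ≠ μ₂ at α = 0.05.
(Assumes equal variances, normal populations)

Answer: t = -5.5880, reject H₀

Derivation:
Pooled variance: s²_p = [36×7² + 28×9²]/(64) = 63.0000
s_p = 7.9373
SE = s_p×√(1/n₁ + 1/n₂) = 7.9373×√(1/37 + 1/29) = 1.9685
t = (x̄₁ - x̄₂)/SE = (56 - 67)/1.9685 = -5.5880
df = 64, t-critical = ±1.998
Decision: reject H₀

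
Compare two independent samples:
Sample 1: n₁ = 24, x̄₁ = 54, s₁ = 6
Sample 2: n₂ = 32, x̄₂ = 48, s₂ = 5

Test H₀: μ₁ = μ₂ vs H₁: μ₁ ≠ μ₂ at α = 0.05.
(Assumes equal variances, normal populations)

Pooled variance: s²_p = [23×6² + 31×5²]/(54) = 29.6852
s_p = 5.4484
SE = s_p×√(1/n₁ + 1/n₂) = 5.4484×√(1/24 + 1/32) = 1.4712
t = (x̄₁ - x̄₂)/SE = (54 - 48)/1.4712 = 4.0783
df = 54, t-critical = ±2.005
Decision: reject H₀

Answer: t = 4.0783, reject H₀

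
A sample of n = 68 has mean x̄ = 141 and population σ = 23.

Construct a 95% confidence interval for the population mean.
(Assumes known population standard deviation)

Confidence level: 95%, α = 0.05
z_0.025 = 1.960
SE = σ/√n = 23/√68 = 2.7892
Margin of error = 1.960 × 2.7892 = 5.4668
CI: x̄ ± margin = 141 ± 5.4668
CI: (135.5332, 146.4668)

Answer: (135.5332, 146.4668)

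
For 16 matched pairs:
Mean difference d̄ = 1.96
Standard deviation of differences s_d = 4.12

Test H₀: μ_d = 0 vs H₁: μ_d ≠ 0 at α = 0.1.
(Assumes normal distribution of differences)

Answer: t = 1.9029, reject H₀

Derivation:
df = n - 1 = 15
SE = s_d/√n = 4.12/√16 = 1.0300
t = d̄/SE = 1.96/1.0300 = 1.9029
Critical value: t_{0.05,15} = ±1.753
p-value ≈ 0.0764
Decision: reject H₀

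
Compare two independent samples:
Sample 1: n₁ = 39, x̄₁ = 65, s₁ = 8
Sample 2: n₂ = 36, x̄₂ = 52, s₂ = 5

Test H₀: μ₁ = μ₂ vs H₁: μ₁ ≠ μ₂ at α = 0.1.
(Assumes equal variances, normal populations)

Answer: t = 8.3569, reject H₀

Derivation:
Pooled variance: s²_p = [38×8² + 35×5²]/(73) = 45.3014
s_p = 6.7306
SE = s_p×√(1/n₁ + 1/n₂) = 6.7306×√(1/39 + 1/36) = 1.5556
t = (x̄₁ - x̄₂)/SE = (65 - 52)/1.5556 = 8.3569
df = 73, t-critical = ±1.666
Decision: reject H₀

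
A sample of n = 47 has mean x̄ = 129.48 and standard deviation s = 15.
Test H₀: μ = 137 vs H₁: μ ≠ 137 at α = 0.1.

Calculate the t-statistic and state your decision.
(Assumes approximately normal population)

df = n - 1 = 46
SE = s/√n = 15/√47 = 2.1880
t = (x̄ - μ₀)/SE = (129.48 - 137)/2.1880 = -3.4369
Critical value: t_{0.05,46} = ±1.679
p-value ≈ 0.0013
Decision: reject H₀

Answer: t = -3.4369, reject H₀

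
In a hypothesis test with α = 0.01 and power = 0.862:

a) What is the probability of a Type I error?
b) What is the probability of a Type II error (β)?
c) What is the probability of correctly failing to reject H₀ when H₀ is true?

a) Type I error probability = α = 0.01
b) Power = P(reject H₀ | H₁ true) = 1 - β = 0.862, so Type II error probability = β = 1 - Power = 0.138
c) P(fail to reject H₀ | H₀ true) = 1 - α = 0.99

Answer: a) 0.01, b) 0.138, c) 0.99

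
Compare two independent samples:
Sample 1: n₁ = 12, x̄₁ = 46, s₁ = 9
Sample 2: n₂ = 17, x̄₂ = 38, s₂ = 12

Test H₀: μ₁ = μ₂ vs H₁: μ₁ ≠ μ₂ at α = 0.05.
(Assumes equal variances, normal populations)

Answer: t = 1.9506, fail to reject H₀

Derivation:
Pooled variance: s²_p = [11×9² + 16×12²]/(27) = 118.3333
s_p = 10.8781
SE = s_p×√(1/n₁ + 1/n₂) = 10.8781×√(1/12 + 1/17) = 4.1014
t = (x̄₁ - x̄₂)/SE = (46 - 38)/4.1014 = 1.9506
df = 27, t-critical = ±2.052
Decision: fail to reject H₀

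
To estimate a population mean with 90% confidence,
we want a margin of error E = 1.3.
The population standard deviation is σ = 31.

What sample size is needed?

Answer: n = 1539

Derivation:
z_0.05 = 1.645
n = (z×σ/E)² = (1.645×31/1.3)²
n = 1538.7515
Round up: n = 1539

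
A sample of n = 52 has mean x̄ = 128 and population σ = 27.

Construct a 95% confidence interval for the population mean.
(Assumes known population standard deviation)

Confidence level: 95%, α = 0.05
z_0.025 = 1.960
SE = σ/√n = 27/√52 = 3.7442
Margin of error = 1.960 × 3.7442 = 7.3386
CI: x̄ ± margin = 128 ± 7.3386
CI: (120.6614, 135.3386)

Answer: (120.6614, 135.3386)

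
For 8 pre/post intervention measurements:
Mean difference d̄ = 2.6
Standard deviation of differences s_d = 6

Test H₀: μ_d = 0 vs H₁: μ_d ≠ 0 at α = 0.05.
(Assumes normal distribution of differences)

Answer: t = 1.2257, fail to reject H₀

Derivation:
df = n - 1 = 7
SE = s_d/√n = 6/√8 = 2.1213
t = d̄/SE = 2.6/2.1213 = 1.2257
Critical value: t_{0.025,7} = ±2.365
p-value ≈ 0.2599
Decision: fail to reject H₀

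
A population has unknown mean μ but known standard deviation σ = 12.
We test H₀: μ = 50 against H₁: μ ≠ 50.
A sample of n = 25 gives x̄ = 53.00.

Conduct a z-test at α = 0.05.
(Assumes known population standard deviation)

Answer: z = 1.2500, fail to reject H₀

Derivation:
Standard error: SE = σ/√n = 12/√25 = 2.4000
z-statistic: z = (x̄ - μ₀)/SE = (53.00 - 50)/2.4000 = 1.2500
Critical value: ±1.960
p-value = 0.2113
Decision: fail to reject H₀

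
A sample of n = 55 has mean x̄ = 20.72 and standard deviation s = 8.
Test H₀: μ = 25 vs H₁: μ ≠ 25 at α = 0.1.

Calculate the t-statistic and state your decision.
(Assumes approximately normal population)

Answer: t = -3.9677, reject H₀

Derivation:
df = n - 1 = 54
SE = s/√n = 8/√55 = 1.0787
t = (x̄ - μ₀)/SE = (20.72 - 25)/1.0787 = -3.9677
Critical value: t_{0.05,54} = ±1.674
p-value ≈ 0.0002
Decision: reject H₀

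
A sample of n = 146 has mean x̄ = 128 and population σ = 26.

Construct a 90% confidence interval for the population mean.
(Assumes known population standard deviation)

Answer: (124.4603, 131.5397)

Derivation:
Confidence level: 90%, α = 0.1
z_0.05 = 1.645
SE = σ/√n = 26/√146 = 2.1518
Margin of error = 1.645 × 2.1518 = 3.5397
CI: x̄ ± margin = 128 ± 3.5397
CI: (124.4603, 131.5397)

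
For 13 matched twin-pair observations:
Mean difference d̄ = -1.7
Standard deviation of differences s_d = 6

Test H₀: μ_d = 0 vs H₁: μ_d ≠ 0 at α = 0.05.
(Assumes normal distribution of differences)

df = n - 1 = 12
SE = s_d/√n = 6/√13 = 1.6641
t = d̄/SE = -1.7/1.6641 = -1.0216
Critical value: t_{0.025,12} = ±2.179
p-value ≈ 0.3271
Decision: fail to reject H₀

Answer: t = -1.0216, fail to reject H₀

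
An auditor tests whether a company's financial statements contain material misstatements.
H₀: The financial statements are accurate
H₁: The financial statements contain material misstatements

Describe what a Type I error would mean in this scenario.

Answer: Concluding the statements are misstated when they are actually accurate

Derivation:
A Type I error (probability α) occurs when we reject a true H₀.
A Type II error (probability β) occurs when we fail to reject a false H₀.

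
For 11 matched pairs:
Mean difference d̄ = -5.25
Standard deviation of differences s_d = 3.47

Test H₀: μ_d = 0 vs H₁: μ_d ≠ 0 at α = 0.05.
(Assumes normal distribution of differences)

df = n - 1 = 10
SE = s_d/√n = 3.47/√11 = 1.0462
t = d̄/SE = -5.25/1.0462 = -5.0182
Critical value: t_{0.025,10} = ±2.228
p-value ≈ 0.0005
Decision: reject H₀

Answer: t = -5.0182, reject H₀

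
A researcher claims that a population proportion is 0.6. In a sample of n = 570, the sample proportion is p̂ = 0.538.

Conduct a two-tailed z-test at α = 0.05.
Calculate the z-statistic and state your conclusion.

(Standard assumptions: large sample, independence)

Answer: z = -3.0214, reject H₀

Derivation:
H₀: p = 0.6, H₁: p ≠ 0.6
Standard error: SE = √(p₀(1-p₀)/n) = √(0.6×0.4/570) = 0.020520
z-statistic: z = (p̂ - p₀)/SE = (0.538 - 0.6)/0.020520 = -3.0214
Critical value: z_0.025 = ±1.960
p-value = 0.0025
Decision: reject H₀ at α = 0.05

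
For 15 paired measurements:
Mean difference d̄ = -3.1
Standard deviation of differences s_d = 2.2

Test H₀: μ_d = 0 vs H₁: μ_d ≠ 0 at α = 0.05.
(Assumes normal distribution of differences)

Answer: t = -5.4577, reject H₀

Derivation:
df = n - 1 = 14
SE = s_d/√n = 2.2/√15 = 0.5680
t = d̄/SE = -3.1/0.5680 = -5.4577
Critical value: t_{0.025,14} = ±2.145
p-value ≈ 0.0001
Decision: reject H₀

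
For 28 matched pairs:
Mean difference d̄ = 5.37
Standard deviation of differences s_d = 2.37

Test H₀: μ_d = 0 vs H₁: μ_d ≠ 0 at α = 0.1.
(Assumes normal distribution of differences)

Answer: t = 11.9893, reject H₀

Derivation:
df = n - 1 = 27
SE = s_d/√n = 2.37/√28 = 0.4479
t = d̄/SE = 5.37/0.4479 = 11.9893
Critical value: t_{0.05,27} = ±1.703
p-value < 0.0001
Decision: reject H₀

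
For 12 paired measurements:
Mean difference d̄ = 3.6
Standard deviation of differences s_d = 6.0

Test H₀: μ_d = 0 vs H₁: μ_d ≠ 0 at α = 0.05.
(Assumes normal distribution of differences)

df = n - 1 = 11
SE = s_d/√n = 6.0/√12 = 1.7321
t = d̄/SE = 3.6/1.7321 = 2.0784
Critical value: t_{0.025,11} = ±2.201
p-value ≈ 0.0619
Decision: fail to reject H₀

Answer: t = 2.0784, fail to reject H₀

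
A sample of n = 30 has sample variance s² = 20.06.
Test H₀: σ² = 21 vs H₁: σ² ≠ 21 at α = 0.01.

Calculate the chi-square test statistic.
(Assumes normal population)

Answer: χ² = 27.7019, fail to reject H₀

Derivation:
df = n - 1 = 29
χ² = (n-1)s²/σ₀² = 29×20.06/21 = 27.7019
Critical values: χ²_{0.995,29} = 13.121, χ²_{0.005,29} = 52.336
Rejection region: χ² < 13.121 or χ² > 52.336
Decision: fail to reject H₀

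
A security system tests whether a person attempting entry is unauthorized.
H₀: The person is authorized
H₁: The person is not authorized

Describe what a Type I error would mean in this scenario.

A Type I error (probability α) occurs when we reject a true H₀.
A Type II error (probability β) occurs when we fail to reject a false H₀.

Answer: Denying entry to an authorized person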